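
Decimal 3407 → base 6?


Divide by 6 repeatedly:
3407 ÷ 6 = 567 remainder 5
567 ÷ 6 = 94 remainder 3
94 ÷ 6 = 15 remainder 4
15 ÷ 6 = 2 remainder 3
2 ÷ 6 = 0 remainder 2
Reading remainders bottom-up:
= 23435


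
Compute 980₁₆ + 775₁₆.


Align and add column by column (LSB to MSB, each column mod 16 with carry):
  0980
+ 0775
  ----
  col 0: 0(0) + 5(5) + 0 (carry in) = 5 → 5(5), carry out 0
  col 1: 8(8) + 7(7) + 0 (carry in) = 15 → F(15), carry out 0
  col 2: 9(9) + 7(7) + 0 (carry in) = 16 → 0(0), carry out 1
  col 3: 0(0) + 0(0) + 1 (carry in) = 1 → 1(1), carry out 0
Reading digits MSB→LSB: 10F5
Strip leading zeros: 10F5
= 0x10F5


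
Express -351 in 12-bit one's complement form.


Original: 000101011111
Invert all bits:
  bit 0: 0 → 1
  bit 1: 0 → 1
  bit 2: 0 → 1
  bit 3: 1 → 0
  bit 4: 0 → 1
  bit 5: 1 → 0
  bit 6: 0 → 1
  bit 7: 1 → 0
  bit 8: 1 → 0
  bit 9: 1 → 0
  bit 10: 1 → 0
  bit 11: 1 → 0
= 111010100000


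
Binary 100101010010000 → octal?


Group into 3-bit groups: 100101010010000
  100 = 4
  101 = 5
  010 = 2
  010 = 2
  000 = 0
= 0o45220


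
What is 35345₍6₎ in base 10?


Positional values (base 6):
  5 × 6^0 = 5 × 1 = 5
  4 × 6^1 = 4 × 6 = 24
  3 × 6^2 = 3 × 36 = 108
  5 × 6^3 = 5 × 216 = 1080
  3 × 6^4 = 3 × 1296 = 3888
Sum = 5 + 24 + 108 + 1080 + 3888
= 5105


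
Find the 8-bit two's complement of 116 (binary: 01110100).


Original: 01110100
Step 1 - Invert all bits: 10001011
Step 2 - Add 1: 10001011 + 1
= 10001100 (represents -116)


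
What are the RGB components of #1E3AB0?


Hex: #1E3AB0
R = 1E₁₆ = 30
G = 3A₁₆ = 58
B = B0₁₆ = 176
= RGB(30, 58, 176)


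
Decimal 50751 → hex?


Divide by 16 repeatedly:
50751 ÷ 16 = 3171 remainder 15 (F)
3171 ÷ 16 = 198 remainder 3 (3)
198 ÷ 16 = 12 remainder 6 (6)
12 ÷ 16 = 0 remainder 12 (C)
Reading remainders bottom-up:
= 0xC63F


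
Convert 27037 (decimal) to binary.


Divide by 2 repeatedly:
27037 ÷ 2 = 13518 remainder 1
13518 ÷ 2 = 6759 remainder 0
6759 ÷ 2 = 3379 remainder 1
3379 ÷ 2 = 1689 remainder 1
1689 ÷ 2 = 844 remainder 1
844 ÷ 2 = 422 remainder 0
422 ÷ 2 = 211 remainder 0
211 ÷ 2 = 105 remainder 1
105 ÷ 2 = 52 remainder 1
52 ÷ 2 = 26 remainder 0
26 ÷ 2 = 13 remainder 0
13 ÷ 2 = 6 remainder 1
6 ÷ 2 = 3 remainder 0
3 ÷ 2 = 1 remainder 1
1 ÷ 2 = 0 remainder 1
Reading remainders bottom-up:
= 110100110011101


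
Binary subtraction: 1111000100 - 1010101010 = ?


Align and subtract column by column (LSB to MSB, borrowing when needed):
  1111000100
- 1010101010
  ----------
  col 0: (0 - 0 borrow-in) - 0 → 0 - 0 = 0, borrow out 0
  col 1: (0 - 0 borrow-in) - 1 → borrow from next column: (0+2) - 1 = 1, borrow out 1
  col 2: (1 - 1 borrow-in) - 0 → 0 - 0 = 0, borrow out 0
  col 3: (0 - 0 borrow-in) - 1 → borrow from next column: (0+2) - 1 = 1, borrow out 1
  col 4: (0 - 1 borrow-in) - 0 → borrow from next column: (-1+2) - 0 = 1, borrow out 1
  col 5: (0 - 1 borrow-in) - 1 → borrow from next column: (-1+2) - 1 = 0, borrow out 1
  col 6: (1 - 1 borrow-in) - 0 → 0 - 0 = 0, borrow out 0
  col 7: (1 - 0 borrow-in) - 1 → 1 - 1 = 0, borrow out 0
  col 8: (1 - 0 borrow-in) - 0 → 1 - 0 = 1, borrow out 0
  col 9: (1 - 0 borrow-in) - 1 → 1 - 1 = 0, borrow out 0
Reading bits MSB→LSB: 0100011010
Strip leading zeros: 100011010
= 100011010


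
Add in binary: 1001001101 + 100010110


Align and add column by column (LSB to MSB, carry propagating):
  01001001101
+ 00100010110
  -----------
  col 0: 1 + 0 + 0 (carry in) = 1 → bit 1, carry out 0
  col 1: 0 + 1 + 0 (carry in) = 1 → bit 1, carry out 0
  col 2: 1 + 1 + 0 (carry in) = 2 → bit 0, carry out 1
  col 3: 1 + 0 + 1 (carry in) = 2 → bit 0, carry out 1
  col 4: 0 + 1 + 1 (carry in) = 2 → bit 0, carry out 1
  col 5: 0 + 0 + 1 (carry in) = 1 → bit 1, carry out 0
  col 6: 1 + 0 + 0 (carry in) = 1 → bit 1, carry out 0
  col 7: 0 + 0 + 0 (carry in) = 0 → bit 0, carry out 0
  col 8: 0 + 1 + 0 (carry in) = 1 → bit 1, carry out 0
  col 9: 1 + 0 + 0 (carry in) = 1 → bit 1, carry out 0
  col 10: 0 + 0 + 0 (carry in) = 0 → bit 0, carry out 0
Reading bits MSB→LSB: 01101100011
Strip leading zeros: 1101100011
= 1101100011


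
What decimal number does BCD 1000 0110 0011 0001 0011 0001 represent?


Each 4-bit group → digit:
  1000 → 8
  0110 → 6
  0011 → 3
  0001 → 1
  0011 → 3
  0001 → 1
= 863131


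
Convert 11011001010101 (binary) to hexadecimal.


Group into 4-bit nibbles: 0011011001010101
  0011 = 3
  0110 = 6
  0101 = 5
  0101 = 5
= 0x3655


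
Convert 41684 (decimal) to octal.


Divide by 8 repeatedly:
41684 ÷ 8 = 5210 remainder 4
5210 ÷ 8 = 651 remainder 2
651 ÷ 8 = 81 remainder 3
81 ÷ 8 = 10 remainder 1
10 ÷ 8 = 1 remainder 2
1 ÷ 8 = 0 remainder 1
Reading remainders bottom-up:
= 0o121324


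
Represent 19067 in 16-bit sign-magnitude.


Sign bit: 0 (positive)
Magnitude: 19067 = 100101001111011
= 0100101001111011


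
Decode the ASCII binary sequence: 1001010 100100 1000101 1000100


Codes (binary): 1001010 100100 1000101 1000100
Per-code ASCII lookup:
  1001010 = 74  (range 65-90: uppercase, 74 - 65 = 9) → 'J'
  100100 = 36  (special character) → '$'
  1000101 = 69  (range 65-90: uppercase, 69 - 65 = 4) → 'E'
  1000100 = 68  (range 65-90: uppercase, 68 - 65 = 3) → 'D'
= 'J$ED'


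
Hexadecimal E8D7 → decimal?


Positional values:
Position 0: 7 × 16^0 = 7 × 1 = 7
Position 1: D × 16^1 = 13 × 16 = 208
Position 2: 8 × 16^2 = 8 × 256 = 2048
Position 3: E × 16^3 = 14 × 4096 = 57344
Sum = 7 + 208 + 2048 + 57344
= 59607


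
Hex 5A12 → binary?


Each hex digit → 4 binary bits:
  5 = 0101
  A = 1010
  1 = 0001
  2 = 0010
Concatenate: 0101 1010 0001 0010
= 0101101000010010


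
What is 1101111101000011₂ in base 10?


Positional values:
Bit 0: 1 × 2^0 = 1
Bit 1: 1 × 2^1 = 2
Bit 6: 1 × 2^6 = 64
Bit 8: 1 × 2^8 = 256
Bit 9: 1 × 2^9 = 512
Bit 10: 1 × 2^10 = 1024
Bit 11: 1 × 2^11 = 2048
Bit 12: 1 × 2^12 = 4096
Bit 14: 1 × 2^14 = 16384
Bit 15: 1 × 2^15 = 32768
Sum = 1 + 2 + 64 + 256 + 512 + 1024 + 2048 + 4096 + 16384 + 32768
= 57155


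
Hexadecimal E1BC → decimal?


Positional values:
Position 0: C × 16^0 = 12 × 1 = 12
Position 1: B × 16^1 = 11 × 16 = 176
Position 2: 1 × 16^2 = 1 × 256 = 256
Position 3: E × 16^3 = 14 × 4096 = 57344
Sum = 12 + 176 + 256 + 57344
= 57788


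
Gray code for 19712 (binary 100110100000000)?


Binary: 100110100000000
Gray code: G = B XOR (B >> 1)
B >> 1 = 010011010000000
100110100000000 XOR 010011010000000:
  1 XOR 0 = 1
  0 XOR 1 = 1
  0 XOR 0 = 0
  1 XOR 0 = 1
  1 XOR 1 = 0
  0 XOR 1 = 1
  1 XOR 0 = 1
  0 XOR 1 = 1
  0 XOR 0 = 0
  0 XOR 0 = 0
  0 XOR 0 = 0
  0 XOR 0 = 0
  0 XOR 0 = 0
  0 XOR 0 = 0
  0 XOR 0 = 0
= 110101110000000


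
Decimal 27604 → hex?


Divide by 16 repeatedly:
27604 ÷ 16 = 1725 remainder 4 (4)
1725 ÷ 16 = 107 remainder 13 (D)
107 ÷ 16 = 6 remainder 11 (B)
6 ÷ 16 = 0 remainder 6 (6)
Reading remainders bottom-up:
= 0x6BD4


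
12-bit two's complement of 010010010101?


Original: 010010010101
Step 1 - Invert all bits: 101101101010
Step 2 - Add 1: 101101101010 + 1
= 101101101011 (represents -1173)


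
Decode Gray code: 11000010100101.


Gray code: 11000010100101
MSB stays the same: 1
Each subsequent bit = prev_binary XOR current_gray:
  B[1] = 1 XOR 1 = 0
  B[2] = 0 XOR 0 = 0
  B[3] = 0 XOR 0 = 0
  B[4] = 0 XOR 0 = 0
  B[5] = 0 XOR 0 = 0
  B[6] = 0 XOR 1 = 1
  B[7] = 1 XOR 0 = 1
  B[8] = 1 XOR 1 = 0
  B[9] = 0 XOR 0 = 0
  B[10] = 0 XOR 0 = 0
  B[11] = 0 XOR 1 = 1
  B[12] = 1 XOR 0 = 1
  B[13] = 1 XOR 1 = 0
= 10000011000110 (8390 decimal)


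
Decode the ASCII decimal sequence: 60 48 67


Codes (decimal): 60 48 67
Per-code ASCII lookup:
  60  (special character) → '<'
  48  (range 48-57: digits, 48 - 48 = 0) → '0'
  67  (range 65-90: uppercase, 67 - 65 = 2) → 'C'
= '<0C'


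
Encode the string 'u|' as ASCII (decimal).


String: 'u|'  (2 characters)
Per-character ASCII lookup:
  'u': lowercase starts at 97: 'u' = 97 + 20 = 117
  '|': special character: '|' = 124
= 117 124


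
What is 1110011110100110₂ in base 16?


Group into 4-bit nibbles: 1110011110100110
  1110 = E
  0111 = 7
  1010 = A
  0110 = 6
= 0xE7A6


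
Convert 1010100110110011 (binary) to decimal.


Positional values:
Bit 0: 1 × 2^0 = 1
Bit 1: 1 × 2^1 = 2
Bit 4: 1 × 2^4 = 16
Bit 5: 1 × 2^5 = 32
Bit 7: 1 × 2^7 = 128
Bit 8: 1 × 2^8 = 256
Bit 11: 1 × 2^11 = 2048
Bit 13: 1 × 2^13 = 8192
Bit 15: 1 × 2^15 = 32768
Sum = 1 + 2 + 16 + 32 + 128 + 256 + 2048 + 8192 + 32768
= 43443


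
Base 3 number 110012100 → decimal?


Positional values (base 3):
  0 × 3^0 = 0 × 1 = 0
  0 × 3^1 = 0 × 3 = 0
  1 × 3^2 = 1 × 9 = 9
  2 × 3^3 = 2 × 27 = 54
  1 × 3^4 = 1 × 81 = 81
  0 × 3^5 = 0 × 243 = 0
  0 × 3^6 = 0 × 729 = 0
  1 × 3^7 = 1 × 2187 = 2187
  1 × 3^8 = 1 × 6561 = 6561
Sum = 0 + 0 + 9 + 54 + 81 + 0 + 0 + 2187 + 6561
= 8892


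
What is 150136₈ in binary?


Each octal digit → 3 binary bits:
  1 = 001
  5 = 101
  0 = 000
  1 = 001
  3 = 011
  6 = 110
Concatenate: 001 101 000 001 011 110
= 001101000001011110


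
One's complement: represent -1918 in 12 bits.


Original: 011101111110
Invert all bits:
  bit 0: 0 → 1
  bit 1: 1 → 0
  bit 2: 1 → 0
  bit 3: 1 → 0
  bit 4: 0 → 1
  bit 5: 1 → 0
  bit 6: 1 → 0
  bit 7: 1 → 0
  bit 8: 1 → 0
  bit 9: 1 → 0
  bit 10: 1 → 0
  bit 11: 0 → 1
= 100010000001


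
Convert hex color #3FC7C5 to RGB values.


Hex: #3FC7C5
R = 3F₁₆ = 63
G = C7₁₆ = 199
B = C5₁₆ = 197
= RGB(63, 199, 197)


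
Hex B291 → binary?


Each hex digit → 4 binary bits:
  B = 1011
  2 = 0010
  9 = 1001
  1 = 0001
Concatenate: 1011 0010 1001 0001
= 1011001010010001


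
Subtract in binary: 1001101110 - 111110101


Align and subtract column by column (LSB to MSB, borrowing when needed):
  1001101110
- 0111110101
  ----------
  col 0: (0 - 0 borrow-in) - 1 → borrow from next column: (0+2) - 1 = 1, borrow out 1
  col 1: (1 - 1 borrow-in) - 0 → 0 - 0 = 0, borrow out 0
  col 2: (1 - 0 borrow-in) - 1 → 1 - 1 = 0, borrow out 0
  col 3: (1 - 0 borrow-in) - 0 → 1 - 0 = 1, borrow out 0
  col 4: (0 - 0 borrow-in) - 1 → borrow from next column: (0+2) - 1 = 1, borrow out 1
  col 5: (1 - 1 borrow-in) - 1 → borrow from next column: (0+2) - 1 = 1, borrow out 1
  col 6: (1 - 1 borrow-in) - 1 → borrow from next column: (0+2) - 1 = 1, borrow out 1
  col 7: (0 - 1 borrow-in) - 1 → borrow from next column: (-1+2) - 1 = 0, borrow out 1
  col 8: (0 - 1 borrow-in) - 1 → borrow from next column: (-1+2) - 1 = 0, borrow out 1
  col 9: (1 - 1 borrow-in) - 0 → 0 - 0 = 0, borrow out 0
Reading bits MSB→LSB: 0001111001
Strip leading zeros: 1111001
= 1111001


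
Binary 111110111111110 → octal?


Group into 3-bit groups: 111110111111110
  111 = 7
  110 = 6
  111 = 7
  111 = 7
  110 = 6
= 0o76776


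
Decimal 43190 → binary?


Divide by 2 repeatedly:
43190 ÷ 2 = 21595 remainder 0
21595 ÷ 2 = 10797 remainder 1
10797 ÷ 2 = 5398 remainder 1
5398 ÷ 2 = 2699 remainder 0
2699 ÷ 2 = 1349 remainder 1
1349 ÷ 2 = 674 remainder 1
674 ÷ 2 = 337 remainder 0
337 ÷ 2 = 168 remainder 1
168 ÷ 2 = 84 remainder 0
84 ÷ 2 = 42 remainder 0
42 ÷ 2 = 21 remainder 0
21 ÷ 2 = 10 remainder 1
10 ÷ 2 = 5 remainder 0
5 ÷ 2 = 2 remainder 1
2 ÷ 2 = 1 remainder 0
1 ÷ 2 = 0 remainder 1
Reading remainders bottom-up:
= 1010100010110110


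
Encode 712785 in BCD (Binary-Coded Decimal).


Each digit → 4-bit binary:
  7 → 0111
  1 → 0001
  2 → 0010
  7 → 0111
  8 → 1000
  5 → 0101
= 0111 0001 0010 0111 1000 0101


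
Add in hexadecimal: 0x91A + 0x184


Align and add column by column (LSB to MSB, each column mod 16 with carry):
  091A
+ 0184
  ----
  col 0: A(10) + 4(4) + 0 (carry in) = 14 → E(14), carry out 0
  col 1: 1(1) + 8(8) + 0 (carry in) = 9 → 9(9), carry out 0
  col 2: 9(9) + 1(1) + 0 (carry in) = 10 → A(10), carry out 0
  col 3: 0(0) + 0(0) + 0 (carry in) = 0 → 0(0), carry out 0
Reading digits MSB→LSB: 0A9E
Strip leading zeros: A9E
= 0xA9E


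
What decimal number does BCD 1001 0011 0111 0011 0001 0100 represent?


Each 4-bit group → digit:
  1001 → 9
  0011 → 3
  0111 → 7
  0011 → 3
  0001 → 1
  0100 → 4
= 937314


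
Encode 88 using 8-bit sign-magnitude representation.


Sign bit: 0 (positive)
Magnitude: 88 = 1011000
= 01011000


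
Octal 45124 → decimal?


Positional values:
Position 0: 4 × 8^0 = 4
Position 1: 2 × 8^1 = 16
Position 2: 1 × 8^2 = 64
Position 3: 5 × 8^3 = 2560
Position 4: 4 × 8^4 = 16384
Sum = 4 + 16 + 64 + 2560 + 16384
= 19028


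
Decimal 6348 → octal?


Divide by 8 repeatedly:
6348 ÷ 8 = 793 remainder 4
793 ÷ 8 = 99 remainder 1
99 ÷ 8 = 12 remainder 3
12 ÷ 8 = 1 remainder 4
1 ÷ 8 = 0 remainder 1
Reading remainders bottom-up:
= 0o14314


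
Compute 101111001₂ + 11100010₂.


Align and add column by column (LSB to MSB, carry propagating):
  0101111001
+ 0011100010
  ----------
  col 0: 1 + 0 + 0 (carry in) = 1 → bit 1, carry out 0
  col 1: 0 + 1 + 0 (carry in) = 1 → bit 1, carry out 0
  col 2: 0 + 0 + 0 (carry in) = 0 → bit 0, carry out 0
  col 3: 1 + 0 + 0 (carry in) = 1 → bit 1, carry out 0
  col 4: 1 + 0 + 0 (carry in) = 1 → bit 1, carry out 0
  col 5: 1 + 1 + 0 (carry in) = 2 → bit 0, carry out 1
  col 6: 1 + 1 + 1 (carry in) = 3 → bit 1, carry out 1
  col 7: 0 + 1 + 1 (carry in) = 2 → bit 0, carry out 1
  col 8: 1 + 0 + 1 (carry in) = 2 → bit 0, carry out 1
  col 9: 0 + 0 + 1 (carry in) = 1 → bit 1, carry out 0
Reading bits MSB→LSB: 1001011011
Strip leading zeros: 1001011011
= 1001011011


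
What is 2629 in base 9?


Divide by 9 repeatedly:
2629 ÷ 9 = 292 remainder 1
292 ÷ 9 = 32 remainder 4
32 ÷ 9 = 3 remainder 5
3 ÷ 9 = 0 remainder 3
Reading remainders bottom-up:
= 3541


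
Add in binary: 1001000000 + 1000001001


Align and add column by column (LSB to MSB, carry propagating):
  01001000000
+ 01000001001
  -----------
  col 0: 0 + 1 + 0 (carry in) = 1 → bit 1, carry out 0
  col 1: 0 + 0 + 0 (carry in) = 0 → bit 0, carry out 0
  col 2: 0 + 0 + 0 (carry in) = 0 → bit 0, carry out 0
  col 3: 0 + 1 + 0 (carry in) = 1 → bit 1, carry out 0
  col 4: 0 + 0 + 0 (carry in) = 0 → bit 0, carry out 0
  col 5: 0 + 0 + 0 (carry in) = 0 → bit 0, carry out 0
  col 6: 1 + 0 + 0 (carry in) = 1 → bit 1, carry out 0
  col 7: 0 + 0 + 0 (carry in) = 0 → bit 0, carry out 0
  col 8: 0 + 0 + 0 (carry in) = 0 → bit 0, carry out 0
  col 9: 1 + 1 + 0 (carry in) = 2 → bit 0, carry out 1
  col 10: 0 + 0 + 1 (carry in) = 1 → bit 1, carry out 0
Reading bits MSB→LSB: 10001001001
Strip leading zeros: 10001001001
= 10001001001


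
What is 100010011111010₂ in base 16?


Group into 4-bit nibbles: 0100010011111010
  0100 = 4
  0100 = 4
  1111 = F
  1010 = A
= 0x44FA


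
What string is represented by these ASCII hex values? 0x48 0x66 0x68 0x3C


Codes (hex): 0x48 0x66 0x68 0x3C
Per-code ASCII lookup:
  0x48 = 72  (range 65-90: uppercase, 72 - 65 = 7) → 'H'
  0x66 = 102  (range 97-122: lowercase, 102 - 97 = 5) → 'f'
  0x68 = 104  (range 97-122: lowercase, 104 - 97 = 7) → 'h'
  0x3C = 60  (special character) → '<'
= 'Hfh<'


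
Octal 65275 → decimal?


Positional values:
Position 0: 5 × 8^0 = 5
Position 1: 7 × 8^1 = 56
Position 2: 2 × 8^2 = 128
Position 3: 5 × 8^3 = 2560
Position 4: 6 × 8^4 = 24576
Sum = 5 + 56 + 128 + 2560 + 24576
= 27325


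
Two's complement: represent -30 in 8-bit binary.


Original: 00011110
Step 1 - Invert all bits: 11100001
Step 2 - Add 1: 11100001 + 1
= 11100010 (represents -30)


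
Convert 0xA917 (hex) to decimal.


Positional values:
Position 0: 7 × 16^0 = 7 × 1 = 7
Position 1: 1 × 16^1 = 1 × 16 = 16
Position 2: 9 × 16^2 = 9 × 256 = 2304
Position 3: A × 16^3 = 10 × 4096 = 40960
Sum = 7 + 16 + 2304 + 40960
= 43287


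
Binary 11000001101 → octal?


Group into 3-bit groups: 011000001101
  011 = 3
  000 = 0
  001 = 1
  101 = 5
= 0o3015


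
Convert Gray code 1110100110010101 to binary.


Gray code: 1110100110010101
MSB stays the same: 1
Each subsequent bit = prev_binary XOR current_gray:
  B[1] = 1 XOR 1 = 0
  B[2] = 0 XOR 1 = 1
  B[3] = 1 XOR 0 = 1
  B[4] = 1 XOR 1 = 0
  B[5] = 0 XOR 0 = 0
  B[6] = 0 XOR 0 = 0
  B[7] = 0 XOR 1 = 1
  B[8] = 1 XOR 1 = 0
  B[9] = 0 XOR 0 = 0
  B[10] = 0 XOR 0 = 0
  B[11] = 0 XOR 1 = 1
  B[12] = 1 XOR 0 = 1
  B[13] = 1 XOR 1 = 0
  B[14] = 0 XOR 0 = 0
  B[15] = 0 XOR 1 = 1
= 1011000100011001 (45337 decimal)


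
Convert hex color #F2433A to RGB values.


Hex: #F2433A
R = F2₁₆ = 242
G = 43₁₆ = 67
B = 3A₁₆ = 58
= RGB(242, 67, 58)


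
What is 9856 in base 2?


Divide by 2 repeatedly:
9856 ÷ 2 = 4928 remainder 0
4928 ÷ 2 = 2464 remainder 0
2464 ÷ 2 = 1232 remainder 0
1232 ÷ 2 = 616 remainder 0
616 ÷ 2 = 308 remainder 0
308 ÷ 2 = 154 remainder 0
154 ÷ 2 = 77 remainder 0
77 ÷ 2 = 38 remainder 1
38 ÷ 2 = 19 remainder 0
19 ÷ 2 = 9 remainder 1
9 ÷ 2 = 4 remainder 1
4 ÷ 2 = 2 remainder 0
2 ÷ 2 = 1 remainder 0
1 ÷ 2 = 0 remainder 1
Reading remainders bottom-up:
= 10011010000000


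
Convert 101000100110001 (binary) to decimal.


Positional values:
Bit 0: 1 × 2^0 = 1
Bit 4: 1 × 2^4 = 16
Bit 5: 1 × 2^5 = 32
Bit 8: 1 × 2^8 = 256
Bit 12: 1 × 2^12 = 4096
Bit 14: 1 × 2^14 = 16384
Sum = 1 + 16 + 32 + 256 + 4096 + 16384
= 20785


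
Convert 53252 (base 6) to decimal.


Positional values (base 6):
  2 × 6^0 = 2 × 1 = 2
  5 × 6^1 = 5 × 6 = 30
  2 × 6^2 = 2 × 36 = 72
  3 × 6^3 = 3 × 216 = 648
  5 × 6^4 = 5 × 1296 = 6480
Sum = 2 + 30 + 72 + 648 + 6480
= 7232


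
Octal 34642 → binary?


Each octal digit → 3 binary bits:
  3 = 011
  4 = 100
  6 = 110
  4 = 100
  2 = 010
Concatenate: 011 100 110 100 010
= 011100110100010


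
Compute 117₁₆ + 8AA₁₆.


Align and add column by column (LSB to MSB, each column mod 16 with carry):
  0117
+ 08AA
  ----
  col 0: 7(7) + A(10) + 0 (carry in) = 17 → 1(1), carry out 1
  col 1: 1(1) + A(10) + 1 (carry in) = 12 → C(12), carry out 0
  col 2: 1(1) + 8(8) + 0 (carry in) = 9 → 9(9), carry out 0
  col 3: 0(0) + 0(0) + 0 (carry in) = 0 → 0(0), carry out 0
Reading digits MSB→LSB: 09C1
Strip leading zeros: 9C1
= 0x9C1


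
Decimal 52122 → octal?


Divide by 8 repeatedly:
52122 ÷ 8 = 6515 remainder 2
6515 ÷ 8 = 814 remainder 3
814 ÷ 8 = 101 remainder 6
101 ÷ 8 = 12 remainder 5
12 ÷ 8 = 1 remainder 4
1 ÷ 8 = 0 remainder 1
Reading remainders bottom-up:
= 0o145632


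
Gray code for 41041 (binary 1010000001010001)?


Binary: 1010000001010001
Gray code: G = B XOR (B >> 1)
B >> 1 = 0101000000101000
1010000001010001 XOR 0101000000101000:
  1 XOR 0 = 1
  0 XOR 1 = 1
  1 XOR 0 = 1
  0 XOR 1 = 1
  0 XOR 0 = 0
  0 XOR 0 = 0
  0 XOR 0 = 0
  0 XOR 0 = 0
  0 XOR 0 = 0
  1 XOR 0 = 1
  0 XOR 1 = 1
  1 XOR 0 = 1
  0 XOR 1 = 1
  0 XOR 0 = 0
  0 XOR 0 = 0
  1 XOR 0 = 1
= 1111000001111001


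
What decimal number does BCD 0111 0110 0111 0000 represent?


Each 4-bit group → digit:
  0111 → 7
  0110 → 6
  0111 → 7
  0000 → 0
= 7670


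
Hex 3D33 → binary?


Each hex digit → 4 binary bits:
  3 = 0011
  D = 1101
  3 = 0011
  3 = 0011
Concatenate: 0011 1101 0011 0011
= 0011110100110011


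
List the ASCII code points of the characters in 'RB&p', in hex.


String: 'RB&p'  (4 characters)
Per-character ASCII lookup:
  'R': uppercase starts at 65: 'R' = 65 + 17 = 82 → 0x52
  'B': uppercase starts at 65: 'B' = 65 + 1 = 66 → 0x42
  '&': special character: '&' = 38 → 0x26
  'p': lowercase starts at 97: 'p' = 97 + 15 = 112 → 0x70
= 0x52 0x42 0x26 0x70


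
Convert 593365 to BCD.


Each digit → 4-bit binary:
  5 → 0101
  9 → 1001
  3 → 0011
  3 → 0011
  6 → 0110
  5 → 0101
= 0101 1001 0011 0011 0110 0101


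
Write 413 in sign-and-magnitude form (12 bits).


Sign bit: 0 (positive)
Magnitude: 413 = 00110011101
= 000110011101


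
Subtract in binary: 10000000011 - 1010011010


Align and subtract column by column (LSB to MSB, borrowing when needed):
  10000000011
- 01010011010
  -----------
  col 0: (1 - 0 borrow-in) - 0 → 1 - 0 = 1, borrow out 0
  col 1: (1 - 0 borrow-in) - 1 → 1 - 1 = 0, borrow out 0
  col 2: (0 - 0 borrow-in) - 0 → 0 - 0 = 0, borrow out 0
  col 3: (0 - 0 borrow-in) - 1 → borrow from next column: (0+2) - 1 = 1, borrow out 1
  col 4: (0 - 1 borrow-in) - 1 → borrow from next column: (-1+2) - 1 = 0, borrow out 1
  col 5: (0 - 1 borrow-in) - 0 → borrow from next column: (-1+2) - 0 = 1, borrow out 1
  col 6: (0 - 1 borrow-in) - 0 → borrow from next column: (-1+2) - 0 = 1, borrow out 1
  col 7: (0 - 1 borrow-in) - 1 → borrow from next column: (-1+2) - 1 = 0, borrow out 1
  col 8: (0 - 1 borrow-in) - 0 → borrow from next column: (-1+2) - 0 = 1, borrow out 1
  col 9: (0 - 1 borrow-in) - 1 → borrow from next column: (-1+2) - 1 = 0, borrow out 1
  col 10: (1 - 1 borrow-in) - 0 → 0 - 0 = 0, borrow out 0
Reading bits MSB→LSB: 00101101001
Strip leading zeros: 101101001
= 101101001


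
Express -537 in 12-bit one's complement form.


Original: 001000011001
Invert all bits:
  bit 0: 0 → 1
  bit 1: 0 → 1
  bit 2: 1 → 0
  bit 3: 0 → 1
  bit 4: 0 → 1
  bit 5: 0 → 1
  bit 6: 0 → 1
  bit 7: 1 → 0
  bit 8: 1 → 0
  bit 9: 0 → 1
  bit 10: 0 → 1
  bit 11: 1 → 0
= 110111100110


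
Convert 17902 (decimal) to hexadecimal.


Divide by 16 repeatedly:
17902 ÷ 16 = 1118 remainder 14 (E)
1118 ÷ 16 = 69 remainder 14 (E)
69 ÷ 16 = 4 remainder 5 (5)
4 ÷ 16 = 0 remainder 4 (4)
Reading remainders bottom-up:
= 0x45EE


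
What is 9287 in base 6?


Divide by 6 repeatedly:
9287 ÷ 6 = 1547 remainder 5
1547 ÷ 6 = 257 remainder 5
257 ÷ 6 = 42 remainder 5
42 ÷ 6 = 7 remainder 0
7 ÷ 6 = 1 remainder 1
1 ÷ 6 = 0 remainder 1
Reading remainders bottom-up:
= 110555


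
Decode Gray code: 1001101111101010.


Gray code: 1001101111101010
MSB stays the same: 1
Each subsequent bit = prev_binary XOR current_gray:
  B[1] = 1 XOR 0 = 1
  B[2] = 1 XOR 0 = 1
  B[3] = 1 XOR 1 = 0
  B[4] = 0 XOR 1 = 1
  B[5] = 1 XOR 0 = 1
  B[6] = 1 XOR 1 = 0
  B[7] = 0 XOR 1 = 1
  B[8] = 1 XOR 1 = 0
  B[9] = 0 XOR 1 = 1
  B[10] = 1 XOR 1 = 0
  B[11] = 0 XOR 0 = 0
  B[12] = 0 XOR 1 = 1
  B[13] = 1 XOR 0 = 1
  B[14] = 1 XOR 1 = 0
  B[15] = 0 XOR 0 = 0
= 1110110101001100 (60748 decimal)


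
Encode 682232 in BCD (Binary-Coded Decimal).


Each digit → 4-bit binary:
  6 → 0110
  8 → 1000
  2 → 0010
  2 → 0010
  3 → 0011
  2 → 0010
= 0110 1000 0010 0010 0011 0010


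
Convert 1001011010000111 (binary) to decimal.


Positional values:
Bit 0: 1 × 2^0 = 1
Bit 1: 1 × 2^1 = 2
Bit 2: 1 × 2^2 = 4
Bit 7: 1 × 2^7 = 128
Bit 9: 1 × 2^9 = 512
Bit 10: 1 × 2^10 = 1024
Bit 12: 1 × 2^12 = 4096
Bit 15: 1 × 2^15 = 32768
Sum = 1 + 2 + 4 + 128 + 512 + 1024 + 4096 + 32768
= 38535


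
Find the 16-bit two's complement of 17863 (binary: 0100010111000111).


Original: 0100010111000111
Step 1 - Invert all bits: 1011101000111000
Step 2 - Add 1: 1011101000111000 + 1
= 1011101000111001 (represents -17863)


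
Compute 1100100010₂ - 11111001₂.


Align and subtract column by column (LSB to MSB, borrowing when needed):
  1100100010
- 0011111001
  ----------
  col 0: (0 - 0 borrow-in) - 1 → borrow from next column: (0+2) - 1 = 1, borrow out 1
  col 1: (1 - 1 borrow-in) - 0 → 0 - 0 = 0, borrow out 0
  col 2: (0 - 0 borrow-in) - 0 → 0 - 0 = 0, borrow out 0
  col 3: (0 - 0 borrow-in) - 1 → borrow from next column: (0+2) - 1 = 1, borrow out 1
  col 4: (0 - 1 borrow-in) - 1 → borrow from next column: (-1+2) - 1 = 0, borrow out 1
  col 5: (1 - 1 borrow-in) - 1 → borrow from next column: (0+2) - 1 = 1, borrow out 1
  col 6: (0 - 1 borrow-in) - 1 → borrow from next column: (-1+2) - 1 = 0, borrow out 1
  col 7: (0 - 1 borrow-in) - 1 → borrow from next column: (-1+2) - 1 = 0, borrow out 1
  col 8: (1 - 1 borrow-in) - 0 → 0 - 0 = 0, borrow out 0
  col 9: (1 - 0 borrow-in) - 0 → 1 - 0 = 1, borrow out 0
Reading bits MSB→LSB: 1000101001
Strip leading zeros: 1000101001
= 1000101001


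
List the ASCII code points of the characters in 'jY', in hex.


String: 'jY'  (2 characters)
Per-character ASCII lookup:
  'j': lowercase starts at 97: 'j' = 97 + 9 = 106 → 0x6A
  'Y': uppercase starts at 65: 'Y' = 65 + 24 = 89 → 0x59
= 0x6A 0x59


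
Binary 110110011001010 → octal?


Group into 3-bit groups: 110110011001010
  110 = 6
  110 = 6
  011 = 3
  001 = 1
  010 = 2
= 0o66312


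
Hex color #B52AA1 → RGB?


Hex: #B52AA1
R = B5₁₆ = 181
G = 2A₁₆ = 42
B = A1₁₆ = 161
= RGB(181, 42, 161)


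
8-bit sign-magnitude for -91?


Sign bit: 1 (negative)
Magnitude: 91 = 1011011
= 11011011


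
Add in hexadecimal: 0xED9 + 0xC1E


Align and add column by column (LSB to MSB, each column mod 16 with carry):
  0ED9
+ 0C1E
  ----
  col 0: 9(9) + E(14) + 0 (carry in) = 23 → 7(7), carry out 1
  col 1: D(13) + 1(1) + 1 (carry in) = 15 → F(15), carry out 0
  col 2: E(14) + C(12) + 0 (carry in) = 26 → A(10), carry out 1
  col 3: 0(0) + 0(0) + 1 (carry in) = 1 → 1(1), carry out 0
Reading digits MSB→LSB: 1AF7
Strip leading zeros: 1AF7
= 0x1AF7


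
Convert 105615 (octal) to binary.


Each octal digit → 3 binary bits:
  1 = 001
  0 = 000
  5 = 101
  6 = 110
  1 = 001
  5 = 101
Concatenate: 001 000 101 110 001 101
= 001000101110001101


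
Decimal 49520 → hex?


Divide by 16 repeatedly:
49520 ÷ 16 = 3095 remainder 0 (0)
3095 ÷ 16 = 193 remainder 7 (7)
193 ÷ 16 = 12 remainder 1 (1)
12 ÷ 16 = 0 remainder 12 (C)
Reading remainders bottom-up:
= 0xC170


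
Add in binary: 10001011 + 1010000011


Align and add column by column (LSB to MSB, carry propagating):
  00010001011
+ 01010000011
  -----------
  col 0: 1 + 1 + 0 (carry in) = 2 → bit 0, carry out 1
  col 1: 1 + 1 + 1 (carry in) = 3 → bit 1, carry out 1
  col 2: 0 + 0 + 1 (carry in) = 1 → bit 1, carry out 0
  col 3: 1 + 0 + 0 (carry in) = 1 → bit 1, carry out 0
  col 4: 0 + 0 + 0 (carry in) = 0 → bit 0, carry out 0
  col 5: 0 + 0 + 0 (carry in) = 0 → bit 0, carry out 0
  col 6: 0 + 0 + 0 (carry in) = 0 → bit 0, carry out 0
  col 7: 1 + 1 + 0 (carry in) = 2 → bit 0, carry out 1
  col 8: 0 + 0 + 1 (carry in) = 1 → bit 1, carry out 0
  col 9: 0 + 1 + 0 (carry in) = 1 → bit 1, carry out 0
  col 10: 0 + 0 + 0 (carry in) = 0 → bit 0, carry out 0
Reading bits MSB→LSB: 01100001110
Strip leading zeros: 1100001110
= 1100001110


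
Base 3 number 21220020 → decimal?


Positional values (base 3):
  0 × 3^0 = 0 × 1 = 0
  2 × 3^1 = 2 × 3 = 6
  0 × 3^2 = 0 × 9 = 0
  0 × 3^3 = 0 × 27 = 0
  2 × 3^4 = 2 × 81 = 162
  2 × 3^5 = 2 × 243 = 486
  1 × 3^6 = 1 × 729 = 729
  2 × 3^7 = 2 × 2187 = 4374
Sum = 0 + 6 + 0 + 0 + 162 + 486 + 729 + 4374
= 5757


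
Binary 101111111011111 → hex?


Group into 4-bit nibbles: 0101111111011111
  0101 = 5
  1111 = F
  1101 = D
  1111 = F
= 0x5FDF


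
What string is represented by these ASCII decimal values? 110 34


Codes (decimal): 110 34
Per-code ASCII lookup:
  110  (range 97-122: lowercase, 110 - 97 = 13) → 'n'
  34  (special character) → '"'
= 'n"'


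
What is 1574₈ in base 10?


Positional values:
Position 0: 4 × 8^0 = 4
Position 1: 7 × 8^1 = 56
Position 2: 5 × 8^2 = 320
Position 3: 1 × 8^3 = 512
Sum = 4 + 56 + 320 + 512
= 892


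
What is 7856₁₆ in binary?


Each hex digit → 4 binary bits:
  7 = 0111
  8 = 1000
  5 = 0101
  6 = 0110
Concatenate: 0111 1000 0101 0110
= 0111100001010110


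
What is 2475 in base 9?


Divide by 9 repeatedly:
2475 ÷ 9 = 275 remainder 0
275 ÷ 9 = 30 remainder 5
30 ÷ 9 = 3 remainder 3
3 ÷ 9 = 0 remainder 3
Reading remainders bottom-up:
= 3350


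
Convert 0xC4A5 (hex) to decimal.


Positional values:
Position 0: 5 × 16^0 = 5 × 1 = 5
Position 1: A × 16^1 = 10 × 16 = 160
Position 2: 4 × 16^2 = 4 × 256 = 1024
Position 3: C × 16^3 = 12 × 4096 = 49152
Sum = 5 + 160 + 1024 + 49152
= 50341


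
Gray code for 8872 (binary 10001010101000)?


Binary: 10001010101000
Gray code: G = B XOR (B >> 1)
B >> 1 = 01000101010100
10001010101000 XOR 01000101010100:
  1 XOR 0 = 1
  0 XOR 1 = 1
  0 XOR 0 = 0
  0 XOR 0 = 0
  1 XOR 0 = 1
  0 XOR 1 = 1
  1 XOR 0 = 1
  0 XOR 1 = 1
  1 XOR 0 = 1
  0 XOR 1 = 1
  1 XOR 0 = 1
  0 XOR 1 = 1
  0 XOR 0 = 0
  0 XOR 0 = 0
= 11001111111100


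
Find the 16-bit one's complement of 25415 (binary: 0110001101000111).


Original: 0110001101000111
Invert all bits:
  bit 0: 0 → 1
  bit 1: 1 → 0
  bit 2: 1 → 0
  bit 3: 0 → 1
  bit 4: 0 → 1
  bit 5: 0 → 1
  bit 6: 1 → 0
  bit 7: 1 → 0
  bit 8: 0 → 1
  bit 9: 1 → 0
  bit 10: 0 → 1
  bit 11: 0 → 1
  bit 12: 0 → 1
  bit 13: 1 → 0
  bit 14: 1 → 0
  bit 15: 1 → 0
= 1001110010111000


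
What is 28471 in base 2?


Divide by 2 repeatedly:
28471 ÷ 2 = 14235 remainder 1
14235 ÷ 2 = 7117 remainder 1
7117 ÷ 2 = 3558 remainder 1
3558 ÷ 2 = 1779 remainder 0
1779 ÷ 2 = 889 remainder 1
889 ÷ 2 = 444 remainder 1
444 ÷ 2 = 222 remainder 0
222 ÷ 2 = 111 remainder 0
111 ÷ 2 = 55 remainder 1
55 ÷ 2 = 27 remainder 1
27 ÷ 2 = 13 remainder 1
13 ÷ 2 = 6 remainder 1
6 ÷ 2 = 3 remainder 0
3 ÷ 2 = 1 remainder 1
1 ÷ 2 = 0 remainder 1
Reading remainders bottom-up:
= 110111100110111


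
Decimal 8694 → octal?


Divide by 8 repeatedly:
8694 ÷ 8 = 1086 remainder 6
1086 ÷ 8 = 135 remainder 6
135 ÷ 8 = 16 remainder 7
16 ÷ 8 = 2 remainder 0
2 ÷ 8 = 0 remainder 2
Reading remainders bottom-up:
= 0o20766


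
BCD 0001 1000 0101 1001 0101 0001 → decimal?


Each 4-bit group → digit:
  0001 → 1
  1000 → 8
  0101 → 5
  1001 → 9
  0101 → 5
  0001 → 1
= 185951


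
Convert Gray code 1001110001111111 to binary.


Gray code: 1001110001111111
MSB stays the same: 1
Each subsequent bit = prev_binary XOR current_gray:
  B[1] = 1 XOR 0 = 1
  B[2] = 1 XOR 0 = 1
  B[3] = 1 XOR 1 = 0
  B[4] = 0 XOR 1 = 1
  B[5] = 1 XOR 1 = 0
  B[6] = 0 XOR 0 = 0
  B[7] = 0 XOR 0 = 0
  B[8] = 0 XOR 0 = 0
  B[9] = 0 XOR 1 = 1
  B[10] = 1 XOR 1 = 0
  B[11] = 0 XOR 1 = 1
  B[12] = 1 XOR 1 = 0
  B[13] = 0 XOR 1 = 1
  B[14] = 1 XOR 1 = 0
  B[15] = 0 XOR 1 = 1
= 1110100001010101 (59477 decimal)


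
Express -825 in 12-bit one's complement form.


Original: 001100111001
Invert all bits:
  bit 0: 0 → 1
  bit 1: 0 → 1
  bit 2: 1 → 0
  bit 3: 1 → 0
  bit 4: 0 → 1
  bit 5: 0 → 1
  bit 6: 1 → 0
  bit 7: 1 → 0
  bit 8: 1 → 0
  bit 9: 0 → 1
  bit 10: 0 → 1
  bit 11: 1 → 0
= 110011000110


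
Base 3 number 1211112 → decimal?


Positional values (base 3):
  2 × 3^0 = 2 × 1 = 2
  1 × 3^1 = 1 × 3 = 3
  1 × 3^2 = 1 × 9 = 9
  1 × 3^3 = 1 × 27 = 27
  1 × 3^4 = 1 × 81 = 81
  2 × 3^5 = 2 × 243 = 486
  1 × 3^6 = 1 × 729 = 729
Sum = 2 + 3 + 9 + 27 + 81 + 486 + 729
= 1337


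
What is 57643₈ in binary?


Each octal digit → 3 binary bits:
  5 = 101
  7 = 111
  6 = 110
  4 = 100
  3 = 011
Concatenate: 101 111 110 100 011
= 101111110100011


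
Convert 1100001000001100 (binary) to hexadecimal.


Group into 4-bit nibbles: 1100001000001100
  1100 = C
  0010 = 2
  0000 = 0
  1100 = C
= 0xC20C


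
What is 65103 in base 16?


Divide by 16 repeatedly:
65103 ÷ 16 = 4068 remainder 15 (F)
4068 ÷ 16 = 254 remainder 4 (4)
254 ÷ 16 = 15 remainder 14 (E)
15 ÷ 16 = 0 remainder 15 (F)
Reading remainders bottom-up:
= 0xFE4F


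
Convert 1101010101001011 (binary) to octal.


Group into 3-bit groups: 001101010101001011
  001 = 1
  101 = 5
  010 = 2
  101 = 5
  001 = 1
  011 = 3
= 0o152513


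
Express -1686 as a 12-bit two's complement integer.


Original: 011010010110
Step 1 - Invert all bits: 100101101001
Step 2 - Add 1: 100101101001 + 1
= 100101101010 (represents -1686)


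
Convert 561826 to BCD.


Each digit → 4-bit binary:
  5 → 0101
  6 → 0110
  1 → 0001
  8 → 1000
  2 → 0010
  6 → 0110
= 0101 0110 0001 1000 0010 0110


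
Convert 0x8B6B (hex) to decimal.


Positional values:
Position 0: B × 16^0 = 11 × 1 = 11
Position 1: 6 × 16^1 = 6 × 16 = 96
Position 2: B × 16^2 = 11 × 256 = 2816
Position 3: 8 × 16^3 = 8 × 4096 = 32768
Sum = 11 + 96 + 2816 + 32768
= 35691


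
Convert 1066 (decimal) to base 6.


Divide by 6 repeatedly:
1066 ÷ 6 = 177 remainder 4
177 ÷ 6 = 29 remainder 3
29 ÷ 6 = 4 remainder 5
4 ÷ 6 = 0 remainder 4
Reading remainders bottom-up:
= 4534


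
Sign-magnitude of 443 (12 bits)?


Sign bit: 0 (positive)
Magnitude: 443 = 00110111011
= 000110111011


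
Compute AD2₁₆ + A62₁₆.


Align and add column by column (LSB to MSB, each column mod 16 with carry):
  0AD2
+ 0A62
  ----
  col 0: 2(2) + 2(2) + 0 (carry in) = 4 → 4(4), carry out 0
  col 1: D(13) + 6(6) + 0 (carry in) = 19 → 3(3), carry out 1
  col 2: A(10) + A(10) + 1 (carry in) = 21 → 5(5), carry out 1
  col 3: 0(0) + 0(0) + 1 (carry in) = 1 → 1(1), carry out 0
Reading digits MSB→LSB: 1534
Strip leading zeros: 1534
= 0x1534


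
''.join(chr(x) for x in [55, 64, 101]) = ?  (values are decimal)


Codes (decimal): 55 64 101
Per-code ASCII lookup:
  55  (range 48-57: digits, 55 - 48 = 7) → '7'
  64  (special character) → '@'
  101  (range 97-122: lowercase, 101 - 97 = 4) → 'e'
= '7@e'


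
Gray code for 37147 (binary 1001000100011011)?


Binary: 1001000100011011
Gray code: G = B XOR (B >> 1)
B >> 1 = 0100100010001101
1001000100011011 XOR 0100100010001101:
  1 XOR 0 = 1
  0 XOR 1 = 1
  0 XOR 0 = 0
  1 XOR 0 = 1
  0 XOR 1 = 1
  0 XOR 0 = 0
  0 XOR 0 = 0
  1 XOR 0 = 1
  0 XOR 1 = 1
  0 XOR 0 = 0
  0 XOR 0 = 0
  1 XOR 0 = 1
  1 XOR 1 = 0
  0 XOR 1 = 1
  1 XOR 0 = 1
  1 XOR 1 = 0
= 1101100110010110


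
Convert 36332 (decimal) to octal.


Divide by 8 repeatedly:
36332 ÷ 8 = 4541 remainder 4
4541 ÷ 8 = 567 remainder 5
567 ÷ 8 = 70 remainder 7
70 ÷ 8 = 8 remainder 6
8 ÷ 8 = 1 remainder 0
1 ÷ 8 = 0 remainder 1
Reading remainders bottom-up:
= 0o106754


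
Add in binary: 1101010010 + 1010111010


Align and add column by column (LSB to MSB, carry propagating):
  01101010010
+ 01010111010
  -----------
  col 0: 0 + 0 + 0 (carry in) = 0 → bit 0, carry out 0
  col 1: 1 + 1 + 0 (carry in) = 2 → bit 0, carry out 1
  col 2: 0 + 0 + 1 (carry in) = 1 → bit 1, carry out 0
  col 3: 0 + 1 + 0 (carry in) = 1 → bit 1, carry out 0
  col 4: 1 + 1 + 0 (carry in) = 2 → bit 0, carry out 1
  col 5: 0 + 1 + 1 (carry in) = 2 → bit 0, carry out 1
  col 6: 1 + 0 + 1 (carry in) = 2 → bit 0, carry out 1
  col 7: 0 + 1 + 1 (carry in) = 2 → bit 0, carry out 1
  col 8: 1 + 0 + 1 (carry in) = 2 → bit 0, carry out 1
  col 9: 1 + 1 + 1 (carry in) = 3 → bit 1, carry out 1
  col 10: 0 + 0 + 1 (carry in) = 1 → bit 1, carry out 0
Reading bits MSB→LSB: 11000001100
Strip leading zeros: 11000001100
= 11000001100


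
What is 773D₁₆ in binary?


Each hex digit → 4 binary bits:
  7 = 0111
  7 = 0111
  3 = 0011
  D = 1101
Concatenate: 0111 0111 0011 1101
= 0111011100111101


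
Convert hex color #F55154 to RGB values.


Hex: #F55154
R = F5₁₆ = 245
G = 51₁₆ = 81
B = 54₁₆ = 84
= RGB(245, 81, 84)


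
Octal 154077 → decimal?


Positional values:
Position 0: 7 × 8^0 = 7
Position 1: 7 × 8^1 = 56
Position 2: 0 × 8^2 = 0
Position 3: 4 × 8^3 = 2048
Position 4: 5 × 8^4 = 20480
Position 5: 1 × 8^5 = 32768
Sum = 7 + 56 + 0 + 2048 + 20480 + 32768
= 55359


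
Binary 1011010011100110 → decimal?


Positional values:
Bit 1: 1 × 2^1 = 2
Bit 2: 1 × 2^2 = 4
Bit 5: 1 × 2^5 = 32
Bit 6: 1 × 2^6 = 64
Bit 7: 1 × 2^7 = 128
Bit 10: 1 × 2^10 = 1024
Bit 12: 1 × 2^12 = 4096
Bit 13: 1 × 2^13 = 8192
Bit 15: 1 × 2^15 = 32768
Sum = 2 + 4 + 32 + 64 + 128 + 1024 + 4096 + 8192 + 32768
= 46310


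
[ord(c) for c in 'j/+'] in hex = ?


String: 'j/+'  (3 characters)
Per-character ASCII lookup:
  'j': lowercase starts at 97: 'j' = 97 + 9 = 106 → 0x6A
  '/': special character: '/' = 47 → 0x2F
  '+': special character: '+' = 43 → 0x2B
= 0x6A 0x2F 0x2B


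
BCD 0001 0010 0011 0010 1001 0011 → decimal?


Each 4-bit group → digit:
  0001 → 1
  0010 → 2
  0011 → 3
  0010 → 2
  1001 → 9
  0011 → 3
= 123293


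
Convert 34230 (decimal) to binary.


Divide by 2 repeatedly:
34230 ÷ 2 = 17115 remainder 0
17115 ÷ 2 = 8557 remainder 1
8557 ÷ 2 = 4278 remainder 1
4278 ÷ 2 = 2139 remainder 0
2139 ÷ 2 = 1069 remainder 1
1069 ÷ 2 = 534 remainder 1
534 ÷ 2 = 267 remainder 0
267 ÷ 2 = 133 remainder 1
133 ÷ 2 = 66 remainder 1
66 ÷ 2 = 33 remainder 0
33 ÷ 2 = 16 remainder 1
16 ÷ 2 = 8 remainder 0
8 ÷ 2 = 4 remainder 0
4 ÷ 2 = 2 remainder 0
2 ÷ 2 = 1 remainder 0
1 ÷ 2 = 0 remainder 1
Reading remainders bottom-up:
= 1000010110110110


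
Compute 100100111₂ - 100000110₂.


Align and subtract column by column (LSB to MSB, borrowing when needed):
  100100111
- 100000110
  ---------
  col 0: (1 - 0 borrow-in) - 0 → 1 - 0 = 1, borrow out 0
  col 1: (1 - 0 borrow-in) - 1 → 1 - 1 = 0, borrow out 0
  col 2: (1 - 0 borrow-in) - 1 → 1 - 1 = 0, borrow out 0
  col 3: (0 - 0 borrow-in) - 0 → 0 - 0 = 0, borrow out 0
  col 4: (0 - 0 borrow-in) - 0 → 0 - 0 = 0, borrow out 0
  col 5: (1 - 0 borrow-in) - 0 → 1 - 0 = 1, borrow out 0
  col 6: (0 - 0 borrow-in) - 0 → 0 - 0 = 0, borrow out 0
  col 7: (0 - 0 borrow-in) - 0 → 0 - 0 = 0, borrow out 0
  col 8: (1 - 0 borrow-in) - 1 → 1 - 1 = 0, borrow out 0
Reading bits MSB→LSB: 000100001
Strip leading zeros: 100001
= 100001


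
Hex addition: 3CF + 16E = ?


Align and add column by column (LSB to MSB, each column mod 16 with carry):
  03CF
+ 016E
  ----
  col 0: F(15) + E(14) + 0 (carry in) = 29 → D(13), carry out 1
  col 1: C(12) + 6(6) + 1 (carry in) = 19 → 3(3), carry out 1
  col 2: 3(3) + 1(1) + 1 (carry in) = 5 → 5(5), carry out 0
  col 3: 0(0) + 0(0) + 0 (carry in) = 0 → 0(0), carry out 0
Reading digits MSB→LSB: 053D
Strip leading zeros: 53D
= 0x53D


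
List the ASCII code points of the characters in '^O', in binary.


String: '^O'  (2 characters)
Per-character ASCII lookup:
  '^': special character: '^' = 94 → 1011110
  'O': uppercase starts at 65: 'O' = 65 + 14 = 79 → 1001111
= 1011110 1001111


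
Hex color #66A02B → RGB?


Hex: #66A02B
R = 66₁₆ = 102
G = A0₁₆ = 160
B = 2B₁₆ = 43
= RGB(102, 160, 43)


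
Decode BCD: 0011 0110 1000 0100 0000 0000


Each 4-bit group → digit:
  0011 → 3
  0110 → 6
  1000 → 8
  0100 → 4
  0000 → 0
  0000 → 0
= 368400


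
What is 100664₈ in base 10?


Positional values:
Position 0: 4 × 8^0 = 4
Position 1: 6 × 8^1 = 48
Position 2: 6 × 8^2 = 384
Position 3: 0 × 8^3 = 0
Position 4: 0 × 8^4 = 0
Position 5: 1 × 8^5 = 32768
Sum = 4 + 48 + 384 + 0 + 0 + 32768
= 33204


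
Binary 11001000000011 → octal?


Group into 3-bit groups: 011001000000011
  011 = 3
  001 = 1
  000 = 0
  000 = 0
  011 = 3
= 0o31003


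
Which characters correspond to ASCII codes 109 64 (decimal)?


Codes (decimal): 109 64
Per-code ASCII lookup:
  109  (range 97-122: lowercase, 109 - 97 = 12) → 'm'
  64  (special character) → '@'
= 'm@'


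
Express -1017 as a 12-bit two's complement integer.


Original: 001111111001
Step 1 - Invert all bits: 110000000110
Step 2 - Add 1: 110000000110 + 1
= 110000000111 (represents -1017)


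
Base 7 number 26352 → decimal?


Positional values (base 7):
  2 × 7^0 = 2 × 1 = 2
  5 × 7^1 = 5 × 7 = 35
  3 × 7^2 = 3 × 49 = 147
  6 × 7^3 = 6 × 343 = 2058
  2 × 7^4 = 2 × 2401 = 4802
Sum = 2 + 35 + 147 + 2058 + 4802
= 7044


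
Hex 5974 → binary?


Each hex digit → 4 binary bits:
  5 = 0101
  9 = 1001
  7 = 0111
  4 = 0100
Concatenate: 0101 1001 0111 0100
= 0101100101110100
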